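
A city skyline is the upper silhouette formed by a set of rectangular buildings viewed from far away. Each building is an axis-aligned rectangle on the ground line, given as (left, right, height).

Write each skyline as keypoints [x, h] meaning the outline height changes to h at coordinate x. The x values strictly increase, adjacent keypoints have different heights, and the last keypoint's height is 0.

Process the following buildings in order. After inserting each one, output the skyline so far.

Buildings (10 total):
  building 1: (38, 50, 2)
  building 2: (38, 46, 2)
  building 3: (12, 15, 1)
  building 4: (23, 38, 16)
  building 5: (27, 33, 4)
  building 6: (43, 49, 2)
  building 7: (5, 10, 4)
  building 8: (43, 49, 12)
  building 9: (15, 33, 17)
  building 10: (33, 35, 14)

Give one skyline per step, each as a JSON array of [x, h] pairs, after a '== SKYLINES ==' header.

== SKYLINES ==
[[38,2],[50,0]]
[[38,2],[50,0]]
[[12,1],[15,0],[38,2],[50,0]]
[[12,1],[15,0],[23,16],[38,2],[50,0]]
[[12,1],[15,0],[23,16],[38,2],[50,0]]
[[12,1],[15,0],[23,16],[38,2],[50,0]]
[[5,4],[10,0],[12,1],[15,0],[23,16],[38,2],[50,0]]
[[5,4],[10,0],[12,1],[15,0],[23,16],[38,2],[43,12],[49,2],[50,0]]
[[5,4],[10,0],[12,1],[15,17],[33,16],[38,2],[43,12],[49,2],[50,0]]
[[5,4],[10,0],[12,1],[15,17],[33,16],[38,2],[43,12],[49,2],[50,0]]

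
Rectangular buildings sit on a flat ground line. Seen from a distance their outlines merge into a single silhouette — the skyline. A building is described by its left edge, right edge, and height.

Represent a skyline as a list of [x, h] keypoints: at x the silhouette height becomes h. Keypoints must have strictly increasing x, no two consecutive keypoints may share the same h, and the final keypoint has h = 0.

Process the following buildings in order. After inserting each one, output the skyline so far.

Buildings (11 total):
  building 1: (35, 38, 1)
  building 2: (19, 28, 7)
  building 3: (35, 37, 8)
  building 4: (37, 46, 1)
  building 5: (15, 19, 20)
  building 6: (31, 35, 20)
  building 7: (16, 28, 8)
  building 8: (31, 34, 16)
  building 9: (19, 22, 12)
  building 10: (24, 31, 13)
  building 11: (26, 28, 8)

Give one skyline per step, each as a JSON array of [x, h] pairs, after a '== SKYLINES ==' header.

== SKYLINES ==
[[35,1],[38,0]]
[[19,7],[28,0],[35,1],[38,0]]
[[19,7],[28,0],[35,8],[37,1],[38,0]]
[[19,7],[28,0],[35,8],[37,1],[46,0]]
[[15,20],[19,7],[28,0],[35,8],[37,1],[46,0]]
[[15,20],[19,7],[28,0],[31,20],[35,8],[37,1],[46,0]]
[[15,20],[19,8],[28,0],[31,20],[35,8],[37,1],[46,0]]
[[15,20],[19,8],[28,0],[31,20],[35,8],[37,1],[46,0]]
[[15,20],[19,12],[22,8],[28,0],[31,20],[35,8],[37,1],[46,0]]
[[15,20],[19,12],[22,8],[24,13],[31,20],[35,8],[37,1],[46,0]]
[[15,20],[19,12],[22,8],[24,13],[31,20],[35,8],[37,1],[46,0]]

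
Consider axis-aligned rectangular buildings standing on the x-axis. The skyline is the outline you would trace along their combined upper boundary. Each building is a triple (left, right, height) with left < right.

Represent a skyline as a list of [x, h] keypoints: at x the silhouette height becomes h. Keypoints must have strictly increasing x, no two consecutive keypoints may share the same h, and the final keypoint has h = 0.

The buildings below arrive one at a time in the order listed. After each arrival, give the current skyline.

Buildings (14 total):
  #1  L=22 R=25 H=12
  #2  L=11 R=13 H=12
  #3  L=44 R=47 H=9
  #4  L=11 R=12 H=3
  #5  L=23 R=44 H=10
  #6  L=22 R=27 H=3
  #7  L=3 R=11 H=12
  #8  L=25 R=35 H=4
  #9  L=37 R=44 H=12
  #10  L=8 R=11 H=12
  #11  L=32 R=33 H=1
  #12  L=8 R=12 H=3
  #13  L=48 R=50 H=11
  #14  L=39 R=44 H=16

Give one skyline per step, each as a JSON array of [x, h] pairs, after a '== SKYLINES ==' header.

== SKYLINES ==
[[22,12],[25,0]]
[[11,12],[13,0],[22,12],[25,0]]
[[11,12],[13,0],[22,12],[25,0],[44,9],[47,0]]
[[11,12],[13,0],[22,12],[25,0],[44,9],[47,0]]
[[11,12],[13,0],[22,12],[25,10],[44,9],[47,0]]
[[11,12],[13,0],[22,12],[25,10],[44,9],[47,0]]
[[3,12],[13,0],[22,12],[25,10],[44,9],[47,0]]
[[3,12],[13,0],[22,12],[25,10],[44,9],[47,0]]
[[3,12],[13,0],[22,12],[25,10],[37,12],[44,9],[47,0]]
[[3,12],[13,0],[22,12],[25,10],[37,12],[44,9],[47,0]]
[[3,12],[13,0],[22,12],[25,10],[37,12],[44,9],[47,0]]
[[3,12],[13,0],[22,12],[25,10],[37,12],[44,9],[47,0]]
[[3,12],[13,0],[22,12],[25,10],[37,12],[44,9],[47,0],[48,11],[50,0]]
[[3,12],[13,0],[22,12],[25,10],[37,12],[39,16],[44,9],[47,0],[48,11],[50,0]]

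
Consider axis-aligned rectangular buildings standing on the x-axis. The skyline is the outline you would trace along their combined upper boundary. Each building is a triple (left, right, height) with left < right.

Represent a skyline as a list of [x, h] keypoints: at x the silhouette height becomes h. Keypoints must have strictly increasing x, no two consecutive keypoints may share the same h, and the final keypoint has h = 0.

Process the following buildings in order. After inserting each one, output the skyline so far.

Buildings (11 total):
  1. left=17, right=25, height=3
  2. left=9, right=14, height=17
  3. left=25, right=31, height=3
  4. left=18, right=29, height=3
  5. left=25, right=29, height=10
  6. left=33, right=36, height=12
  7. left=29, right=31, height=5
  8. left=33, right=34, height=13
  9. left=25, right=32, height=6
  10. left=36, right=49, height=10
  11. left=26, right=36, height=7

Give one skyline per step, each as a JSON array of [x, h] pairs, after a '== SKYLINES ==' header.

== SKYLINES ==
[[17,3],[25,0]]
[[9,17],[14,0],[17,3],[25,0]]
[[9,17],[14,0],[17,3],[31,0]]
[[9,17],[14,0],[17,3],[31,0]]
[[9,17],[14,0],[17,3],[25,10],[29,3],[31,0]]
[[9,17],[14,0],[17,3],[25,10],[29,3],[31,0],[33,12],[36,0]]
[[9,17],[14,0],[17,3],[25,10],[29,5],[31,0],[33,12],[36,0]]
[[9,17],[14,0],[17,3],[25,10],[29,5],[31,0],[33,13],[34,12],[36,0]]
[[9,17],[14,0],[17,3],[25,10],[29,6],[32,0],[33,13],[34,12],[36,0]]
[[9,17],[14,0],[17,3],[25,10],[29,6],[32,0],[33,13],[34,12],[36,10],[49,0]]
[[9,17],[14,0],[17,3],[25,10],[29,7],[33,13],[34,12],[36,10],[49,0]]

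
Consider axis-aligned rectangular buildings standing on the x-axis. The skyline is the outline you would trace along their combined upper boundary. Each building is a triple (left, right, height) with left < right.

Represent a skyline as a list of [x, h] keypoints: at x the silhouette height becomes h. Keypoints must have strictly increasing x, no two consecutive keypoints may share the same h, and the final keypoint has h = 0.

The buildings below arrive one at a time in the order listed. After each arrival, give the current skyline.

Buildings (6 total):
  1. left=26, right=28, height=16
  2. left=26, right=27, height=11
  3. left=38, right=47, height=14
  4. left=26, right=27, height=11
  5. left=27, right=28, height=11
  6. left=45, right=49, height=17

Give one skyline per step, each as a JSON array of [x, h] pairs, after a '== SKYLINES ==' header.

== SKYLINES ==
[[26,16],[28,0]]
[[26,16],[28,0]]
[[26,16],[28,0],[38,14],[47,0]]
[[26,16],[28,0],[38,14],[47,0]]
[[26,16],[28,0],[38,14],[47,0]]
[[26,16],[28,0],[38,14],[45,17],[49,0]]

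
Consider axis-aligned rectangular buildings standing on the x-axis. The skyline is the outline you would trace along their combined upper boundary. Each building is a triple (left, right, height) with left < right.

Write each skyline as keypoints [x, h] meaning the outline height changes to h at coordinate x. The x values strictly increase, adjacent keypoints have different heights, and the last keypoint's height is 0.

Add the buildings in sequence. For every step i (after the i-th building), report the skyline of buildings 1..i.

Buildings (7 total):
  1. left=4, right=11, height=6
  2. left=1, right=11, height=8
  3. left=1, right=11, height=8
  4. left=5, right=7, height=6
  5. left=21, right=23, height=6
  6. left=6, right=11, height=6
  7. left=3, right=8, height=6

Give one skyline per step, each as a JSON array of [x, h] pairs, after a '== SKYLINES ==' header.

== SKYLINES ==
[[4,6],[11,0]]
[[1,8],[11,0]]
[[1,8],[11,0]]
[[1,8],[11,0]]
[[1,8],[11,0],[21,6],[23,0]]
[[1,8],[11,0],[21,6],[23,0]]
[[1,8],[11,0],[21,6],[23,0]]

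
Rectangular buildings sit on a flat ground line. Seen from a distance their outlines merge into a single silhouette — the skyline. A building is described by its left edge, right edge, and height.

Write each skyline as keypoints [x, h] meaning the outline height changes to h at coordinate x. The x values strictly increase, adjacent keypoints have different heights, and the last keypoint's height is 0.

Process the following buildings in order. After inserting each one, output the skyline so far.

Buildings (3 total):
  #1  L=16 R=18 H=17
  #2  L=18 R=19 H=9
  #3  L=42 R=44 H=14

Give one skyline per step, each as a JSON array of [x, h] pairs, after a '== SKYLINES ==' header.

== SKYLINES ==
[[16,17],[18,0]]
[[16,17],[18,9],[19,0]]
[[16,17],[18,9],[19,0],[42,14],[44,0]]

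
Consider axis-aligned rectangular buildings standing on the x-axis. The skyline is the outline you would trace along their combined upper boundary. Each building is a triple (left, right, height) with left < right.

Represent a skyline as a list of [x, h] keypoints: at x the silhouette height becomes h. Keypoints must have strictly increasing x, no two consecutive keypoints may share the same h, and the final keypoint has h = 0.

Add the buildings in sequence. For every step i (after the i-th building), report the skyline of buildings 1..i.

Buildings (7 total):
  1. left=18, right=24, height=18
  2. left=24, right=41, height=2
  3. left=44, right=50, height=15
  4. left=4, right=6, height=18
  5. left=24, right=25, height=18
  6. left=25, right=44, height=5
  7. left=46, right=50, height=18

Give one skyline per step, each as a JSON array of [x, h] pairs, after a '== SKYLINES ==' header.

== SKYLINES ==
[[18,18],[24,0]]
[[18,18],[24,2],[41,0]]
[[18,18],[24,2],[41,0],[44,15],[50,0]]
[[4,18],[6,0],[18,18],[24,2],[41,0],[44,15],[50,0]]
[[4,18],[6,0],[18,18],[25,2],[41,0],[44,15],[50,0]]
[[4,18],[6,0],[18,18],[25,5],[44,15],[50,0]]
[[4,18],[6,0],[18,18],[25,5],[44,15],[46,18],[50,0]]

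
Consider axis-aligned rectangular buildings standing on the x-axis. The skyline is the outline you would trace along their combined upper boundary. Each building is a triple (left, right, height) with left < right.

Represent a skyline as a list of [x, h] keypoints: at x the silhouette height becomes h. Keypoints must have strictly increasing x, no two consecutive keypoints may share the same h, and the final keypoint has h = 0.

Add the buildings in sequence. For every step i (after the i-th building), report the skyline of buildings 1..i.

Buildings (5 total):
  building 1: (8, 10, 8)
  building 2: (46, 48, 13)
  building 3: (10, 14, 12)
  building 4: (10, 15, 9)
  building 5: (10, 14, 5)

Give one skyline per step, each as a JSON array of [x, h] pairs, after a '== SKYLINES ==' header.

== SKYLINES ==
[[8,8],[10,0]]
[[8,8],[10,0],[46,13],[48,0]]
[[8,8],[10,12],[14,0],[46,13],[48,0]]
[[8,8],[10,12],[14,9],[15,0],[46,13],[48,0]]
[[8,8],[10,12],[14,9],[15,0],[46,13],[48,0]]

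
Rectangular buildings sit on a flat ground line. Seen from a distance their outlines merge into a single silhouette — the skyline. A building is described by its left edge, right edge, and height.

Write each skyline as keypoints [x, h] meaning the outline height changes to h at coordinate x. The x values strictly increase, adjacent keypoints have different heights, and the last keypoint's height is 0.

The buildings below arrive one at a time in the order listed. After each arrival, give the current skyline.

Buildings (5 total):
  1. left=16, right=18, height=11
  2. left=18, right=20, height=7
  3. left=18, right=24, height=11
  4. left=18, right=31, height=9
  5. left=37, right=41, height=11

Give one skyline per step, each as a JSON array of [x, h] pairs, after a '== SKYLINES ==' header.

== SKYLINES ==
[[16,11],[18,0]]
[[16,11],[18,7],[20,0]]
[[16,11],[24,0]]
[[16,11],[24,9],[31,0]]
[[16,11],[24,9],[31,0],[37,11],[41,0]]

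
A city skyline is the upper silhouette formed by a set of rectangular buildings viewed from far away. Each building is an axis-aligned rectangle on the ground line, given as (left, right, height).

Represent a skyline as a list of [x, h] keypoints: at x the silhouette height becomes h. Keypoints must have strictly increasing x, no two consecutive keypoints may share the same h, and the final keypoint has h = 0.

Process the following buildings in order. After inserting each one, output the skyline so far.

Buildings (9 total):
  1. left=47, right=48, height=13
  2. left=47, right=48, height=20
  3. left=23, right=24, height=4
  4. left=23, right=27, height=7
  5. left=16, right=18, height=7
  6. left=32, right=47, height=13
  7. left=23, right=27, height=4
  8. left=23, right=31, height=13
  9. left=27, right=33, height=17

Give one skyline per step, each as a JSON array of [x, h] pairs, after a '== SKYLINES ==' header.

== SKYLINES ==
[[47,13],[48,0]]
[[47,20],[48,0]]
[[23,4],[24,0],[47,20],[48,0]]
[[23,7],[27,0],[47,20],[48,0]]
[[16,7],[18,0],[23,7],[27,0],[47,20],[48,0]]
[[16,7],[18,0],[23,7],[27,0],[32,13],[47,20],[48,0]]
[[16,7],[18,0],[23,7],[27,0],[32,13],[47,20],[48,0]]
[[16,7],[18,0],[23,13],[31,0],[32,13],[47,20],[48,0]]
[[16,7],[18,0],[23,13],[27,17],[33,13],[47,20],[48,0]]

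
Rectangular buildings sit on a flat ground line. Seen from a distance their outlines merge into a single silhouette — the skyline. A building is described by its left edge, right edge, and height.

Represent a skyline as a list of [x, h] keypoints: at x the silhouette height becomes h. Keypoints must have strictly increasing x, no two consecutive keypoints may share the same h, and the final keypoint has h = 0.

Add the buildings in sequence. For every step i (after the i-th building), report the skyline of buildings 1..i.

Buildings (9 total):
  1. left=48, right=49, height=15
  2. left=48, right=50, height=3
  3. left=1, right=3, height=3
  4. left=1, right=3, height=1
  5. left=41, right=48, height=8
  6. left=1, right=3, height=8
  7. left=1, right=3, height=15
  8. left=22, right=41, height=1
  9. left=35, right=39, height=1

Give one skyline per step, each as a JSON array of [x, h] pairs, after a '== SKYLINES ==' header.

== SKYLINES ==
[[48,15],[49,0]]
[[48,15],[49,3],[50,0]]
[[1,3],[3,0],[48,15],[49,3],[50,0]]
[[1,3],[3,0],[48,15],[49,3],[50,0]]
[[1,3],[3,0],[41,8],[48,15],[49,3],[50,0]]
[[1,8],[3,0],[41,8],[48,15],[49,3],[50,0]]
[[1,15],[3,0],[41,8],[48,15],[49,3],[50,0]]
[[1,15],[3,0],[22,1],[41,8],[48,15],[49,3],[50,0]]
[[1,15],[3,0],[22,1],[41,8],[48,15],[49,3],[50,0]]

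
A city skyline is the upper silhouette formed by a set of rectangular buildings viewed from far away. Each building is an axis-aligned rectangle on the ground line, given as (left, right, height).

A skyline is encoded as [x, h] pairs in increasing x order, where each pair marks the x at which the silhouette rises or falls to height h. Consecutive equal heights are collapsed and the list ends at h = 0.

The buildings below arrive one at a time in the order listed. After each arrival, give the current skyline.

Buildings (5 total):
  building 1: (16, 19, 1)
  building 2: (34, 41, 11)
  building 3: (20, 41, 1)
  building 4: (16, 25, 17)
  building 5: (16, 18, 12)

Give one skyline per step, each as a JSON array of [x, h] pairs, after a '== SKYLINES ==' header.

== SKYLINES ==
[[16,1],[19,0]]
[[16,1],[19,0],[34,11],[41,0]]
[[16,1],[19,0],[20,1],[34,11],[41,0]]
[[16,17],[25,1],[34,11],[41,0]]
[[16,17],[25,1],[34,11],[41,0]]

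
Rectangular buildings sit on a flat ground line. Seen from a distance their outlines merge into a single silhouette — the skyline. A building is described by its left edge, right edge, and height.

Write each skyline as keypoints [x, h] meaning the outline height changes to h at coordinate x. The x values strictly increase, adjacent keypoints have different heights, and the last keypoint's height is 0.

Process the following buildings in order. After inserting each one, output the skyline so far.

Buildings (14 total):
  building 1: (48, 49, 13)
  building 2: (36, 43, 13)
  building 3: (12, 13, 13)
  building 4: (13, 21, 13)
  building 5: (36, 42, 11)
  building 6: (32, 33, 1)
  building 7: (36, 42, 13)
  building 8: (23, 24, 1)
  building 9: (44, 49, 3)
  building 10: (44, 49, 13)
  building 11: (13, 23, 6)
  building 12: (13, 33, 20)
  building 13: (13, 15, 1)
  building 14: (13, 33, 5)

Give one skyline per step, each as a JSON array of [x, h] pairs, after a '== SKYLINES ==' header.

== SKYLINES ==
[[48,13],[49,0]]
[[36,13],[43,0],[48,13],[49,0]]
[[12,13],[13,0],[36,13],[43,0],[48,13],[49,0]]
[[12,13],[21,0],[36,13],[43,0],[48,13],[49,0]]
[[12,13],[21,0],[36,13],[43,0],[48,13],[49,0]]
[[12,13],[21,0],[32,1],[33,0],[36,13],[43,0],[48,13],[49,0]]
[[12,13],[21,0],[32,1],[33,0],[36,13],[43,0],[48,13],[49,0]]
[[12,13],[21,0],[23,1],[24,0],[32,1],[33,0],[36,13],[43,0],[48,13],[49,0]]
[[12,13],[21,0],[23,1],[24,0],[32,1],[33,0],[36,13],[43,0],[44,3],[48,13],[49,0]]
[[12,13],[21,0],[23,1],[24,0],[32,1],[33,0],[36,13],[43,0],[44,13],[49,0]]
[[12,13],[21,6],[23,1],[24,0],[32,1],[33,0],[36,13],[43,0],[44,13],[49,0]]
[[12,13],[13,20],[33,0],[36,13],[43,0],[44,13],[49,0]]
[[12,13],[13,20],[33,0],[36,13],[43,0],[44,13],[49,0]]
[[12,13],[13,20],[33,0],[36,13],[43,0],[44,13],[49,0]]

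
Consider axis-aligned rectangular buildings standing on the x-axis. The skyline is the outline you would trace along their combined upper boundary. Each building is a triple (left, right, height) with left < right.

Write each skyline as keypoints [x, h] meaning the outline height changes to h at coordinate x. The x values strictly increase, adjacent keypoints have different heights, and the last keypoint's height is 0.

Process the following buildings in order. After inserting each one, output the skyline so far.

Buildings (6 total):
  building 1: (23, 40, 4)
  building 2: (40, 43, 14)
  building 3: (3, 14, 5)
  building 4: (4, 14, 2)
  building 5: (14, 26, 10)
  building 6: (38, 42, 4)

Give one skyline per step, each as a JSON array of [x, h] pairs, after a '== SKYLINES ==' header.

== SKYLINES ==
[[23,4],[40,0]]
[[23,4],[40,14],[43,0]]
[[3,5],[14,0],[23,4],[40,14],[43,0]]
[[3,5],[14,0],[23,4],[40,14],[43,0]]
[[3,5],[14,10],[26,4],[40,14],[43,0]]
[[3,5],[14,10],[26,4],[40,14],[43,0]]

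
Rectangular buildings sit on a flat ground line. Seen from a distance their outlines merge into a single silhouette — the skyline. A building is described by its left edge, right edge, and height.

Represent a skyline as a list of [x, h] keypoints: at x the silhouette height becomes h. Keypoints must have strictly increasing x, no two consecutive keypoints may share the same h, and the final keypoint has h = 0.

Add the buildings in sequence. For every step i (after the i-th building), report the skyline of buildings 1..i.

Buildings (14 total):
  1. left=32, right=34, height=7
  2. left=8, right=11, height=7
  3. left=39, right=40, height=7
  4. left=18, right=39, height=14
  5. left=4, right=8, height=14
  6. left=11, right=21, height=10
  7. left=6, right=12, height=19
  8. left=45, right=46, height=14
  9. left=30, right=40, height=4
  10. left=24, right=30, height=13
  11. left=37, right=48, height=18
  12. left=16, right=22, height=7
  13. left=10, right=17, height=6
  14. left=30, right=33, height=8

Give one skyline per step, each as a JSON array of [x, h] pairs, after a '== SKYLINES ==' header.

== SKYLINES ==
[[32,7],[34,0]]
[[8,7],[11,0],[32,7],[34,0]]
[[8,7],[11,0],[32,7],[34,0],[39,7],[40,0]]
[[8,7],[11,0],[18,14],[39,7],[40,0]]
[[4,14],[8,7],[11,0],[18,14],[39,7],[40,0]]
[[4,14],[8,7],[11,10],[18,14],[39,7],[40,0]]
[[4,14],[6,19],[12,10],[18,14],[39,7],[40,0]]
[[4,14],[6,19],[12,10],[18,14],[39,7],[40,0],[45,14],[46,0]]
[[4,14],[6,19],[12,10],[18,14],[39,7],[40,0],[45,14],[46,0]]
[[4,14],[6,19],[12,10],[18,14],[39,7],[40,0],[45,14],[46,0]]
[[4,14],[6,19],[12,10],[18,14],[37,18],[48,0]]
[[4,14],[6,19],[12,10],[18,14],[37,18],[48,0]]
[[4,14],[6,19],[12,10],[18,14],[37,18],[48,0]]
[[4,14],[6,19],[12,10],[18,14],[37,18],[48,0]]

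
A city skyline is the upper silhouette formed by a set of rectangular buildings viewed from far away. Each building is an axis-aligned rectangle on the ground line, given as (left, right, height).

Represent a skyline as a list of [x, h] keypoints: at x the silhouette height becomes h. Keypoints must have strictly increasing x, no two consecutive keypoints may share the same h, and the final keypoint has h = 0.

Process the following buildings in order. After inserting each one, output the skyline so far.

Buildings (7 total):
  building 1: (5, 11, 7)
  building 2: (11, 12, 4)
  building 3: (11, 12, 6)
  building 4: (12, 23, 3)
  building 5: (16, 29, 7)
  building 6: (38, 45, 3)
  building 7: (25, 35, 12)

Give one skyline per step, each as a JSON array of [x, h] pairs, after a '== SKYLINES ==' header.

== SKYLINES ==
[[5,7],[11,0]]
[[5,7],[11,4],[12,0]]
[[5,7],[11,6],[12,0]]
[[5,7],[11,6],[12,3],[23,0]]
[[5,7],[11,6],[12,3],[16,7],[29,0]]
[[5,7],[11,6],[12,3],[16,7],[29,0],[38,3],[45,0]]
[[5,7],[11,6],[12,3],[16,7],[25,12],[35,0],[38,3],[45,0]]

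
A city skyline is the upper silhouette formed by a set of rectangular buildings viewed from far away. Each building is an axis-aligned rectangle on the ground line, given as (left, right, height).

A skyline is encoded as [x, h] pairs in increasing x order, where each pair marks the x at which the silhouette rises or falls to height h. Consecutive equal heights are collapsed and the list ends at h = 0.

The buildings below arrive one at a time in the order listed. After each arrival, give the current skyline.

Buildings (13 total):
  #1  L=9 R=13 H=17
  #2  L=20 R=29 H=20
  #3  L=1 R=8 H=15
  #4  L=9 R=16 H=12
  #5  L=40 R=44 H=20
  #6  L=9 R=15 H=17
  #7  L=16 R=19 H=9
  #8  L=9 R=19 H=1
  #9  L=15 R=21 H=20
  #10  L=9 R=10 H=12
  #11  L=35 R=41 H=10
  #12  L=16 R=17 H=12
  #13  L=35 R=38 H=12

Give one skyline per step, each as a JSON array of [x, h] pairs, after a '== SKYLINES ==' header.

== SKYLINES ==
[[9,17],[13,0]]
[[9,17],[13,0],[20,20],[29,0]]
[[1,15],[8,0],[9,17],[13,0],[20,20],[29,0]]
[[1,15],[8,0],[9,17],[13,12],[16,0],[20,20],[29,0]]
[[1,15],[8,0],[9,17],[13,12],[16,0],[20,20],[29,0],[40,20],[44,0]]
[[1,15],[8,0],[9,17],[15,12],[16,0],[20,20],[29,0],[40,20],[44,0]]
[[1,15],[8,0],[9,17],[15,12],[16,9],[19,0],[20,20],[29,0],[40,20],[44,0]]
[[1,15],[8,0],[9,17],[15,12],[16,9],[19,0],[20,20],[29,0],[40,20],[44,0]]
[[1,15],[8,0],[9,17],[15,20],[29,0],[40,20],[44,0]]
[[1,15],[8,0],[9,17],[15,20],[29,0],[40,20],[44,0]]
[[1,15],[8,0],[9,17],[15,20],[29,0],[35,10],[40,20],[44,0]]
[[1,15],[8,0],[9,17],[15,20],[29,0],[35,10],[40,20],[44,0]]
[[1,15],[8,0],[9,17],[15,20],[29,0],[35,12],[38,10],[40,20],[44,0]]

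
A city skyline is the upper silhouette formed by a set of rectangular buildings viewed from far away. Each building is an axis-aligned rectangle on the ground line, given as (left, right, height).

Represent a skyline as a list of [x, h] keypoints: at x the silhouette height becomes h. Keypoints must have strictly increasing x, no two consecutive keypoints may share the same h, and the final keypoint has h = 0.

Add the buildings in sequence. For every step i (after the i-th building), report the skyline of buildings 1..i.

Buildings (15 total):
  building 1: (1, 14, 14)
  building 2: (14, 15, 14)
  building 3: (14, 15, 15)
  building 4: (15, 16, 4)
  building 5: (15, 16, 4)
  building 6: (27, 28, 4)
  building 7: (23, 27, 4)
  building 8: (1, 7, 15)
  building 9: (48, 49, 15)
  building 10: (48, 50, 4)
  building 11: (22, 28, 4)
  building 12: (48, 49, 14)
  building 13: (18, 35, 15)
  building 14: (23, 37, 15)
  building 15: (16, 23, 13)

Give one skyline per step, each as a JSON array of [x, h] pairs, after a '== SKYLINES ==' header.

== SKYLINES ==
[[1,14],[14,0]]
[[1,14],[15,0]]
[[1,14],[14,15],[15,0]]
[[1,14],[14,15],[15,4],[16,0]]
[[1,14],[14,15],[15,4],[16,0]]
[[1,14],[14,15],[15,4],[16,0],[27,4],[28,0]]
[[1,14],[14,15],[15,4],[16,0],[23,4],[28,0]]
[[1,15],[7,14],[14,15],[15,4],[16,0],[23,4],[28,0]]
[[1,15],[7,14],[14,15],[15,4],[16,0],[23,4],[28,0],[48,15],[49,0]]
[[1,15],[7,14],[14,15],[15,4],[16,0],[23,4],[28,0],[48,15],[49,4],[50,0]]
[[1,15],[7,14],[14,15],[15,4],[16,0],[22,4],[28,0],[48,15],[49,4],[50,0]]
[[1,15],[7,14],[14,15],[15,4],[16,0],[22,4],[28,0],[48,15],[49,4],[50,0]]
[[1,15],[7,14],[14,15],[15,4],[16,0],[18,15],[35,0],[48,15],[49,4],[50,0]]
[[1,15],[7,14],[14,15],[15,4],[16,0],[18,15],[37,0],[48,15],[49,4],[50,0]]
[[1,15],[7,14],[14,15],[15,4],[16,13],[18,15],[37,0],[48,15],[49,4],[50,0]]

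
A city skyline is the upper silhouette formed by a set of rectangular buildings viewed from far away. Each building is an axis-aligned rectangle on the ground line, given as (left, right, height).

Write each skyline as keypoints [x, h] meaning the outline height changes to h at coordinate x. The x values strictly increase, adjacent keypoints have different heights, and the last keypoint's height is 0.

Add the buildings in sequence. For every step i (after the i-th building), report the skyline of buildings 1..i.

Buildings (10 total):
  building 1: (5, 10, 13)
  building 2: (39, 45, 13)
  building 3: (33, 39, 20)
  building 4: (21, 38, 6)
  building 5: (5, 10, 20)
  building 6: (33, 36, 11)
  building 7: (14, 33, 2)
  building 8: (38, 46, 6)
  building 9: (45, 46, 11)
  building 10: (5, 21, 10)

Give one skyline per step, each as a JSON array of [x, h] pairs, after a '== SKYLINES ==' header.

== SKYLINES ==
[[5,13],[10,0]]
[[5,13],[10,0],[39,13],[45,0]]
[[5,13],[10,0],[33,20],[39,13],[45,0]]
[[5,13],[10,0],[21,6],[33,20],[39,13],[45,0]]
[[5,20],[10,0],[21,6],[33,20],[39,13],[45,0]]
[[5,20],[10,0],[21,6],[33,20],[39,13],[45,0]]
[[5,20],[10,0],[14,2],[21,6],[33,20],[39,13],[45,0]]
[[5,20],[10,0],[14,2],[21,6],[33,20],[39,13],[45,6],[46,0]]
[[5,20],[10,0],[14,2],[21,6],[33,20],[39,13],[45,11],[46,0]]
[[5,20],[10,10],[21,6],[33,20],[39,13],[45,11],[46,0]]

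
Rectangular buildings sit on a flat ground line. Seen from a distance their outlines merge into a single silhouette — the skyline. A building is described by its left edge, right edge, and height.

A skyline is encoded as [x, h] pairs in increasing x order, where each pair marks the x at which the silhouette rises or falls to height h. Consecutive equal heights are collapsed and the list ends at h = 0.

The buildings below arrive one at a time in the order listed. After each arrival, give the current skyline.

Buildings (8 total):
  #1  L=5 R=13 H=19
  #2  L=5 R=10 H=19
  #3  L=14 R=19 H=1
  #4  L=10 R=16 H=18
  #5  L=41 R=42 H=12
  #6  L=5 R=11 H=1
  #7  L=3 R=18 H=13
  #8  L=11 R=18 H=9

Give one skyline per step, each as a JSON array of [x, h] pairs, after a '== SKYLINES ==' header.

== SKYLINES ==
[[5,19],[13,0]]
[[5,19],[13,0]]
[[5,19],[13,0],[14,1],[19,0]]
[[5,19],[13,18],[16,1],[19,0]]
[[5,19],[13,18],[16,1],[19,0],[41,12],[42,0]]
[[5,19],[13,18],[16,1],[19,0],[41,12],[42,0]]
[[3,13],[5,19],[13,18],[16,13],[18,1],[19,0],[41,12],[42,0]]
[[3,13],[5,19],[13,18],[16,13],[18,1],[19,0],[41,12],[42,0]]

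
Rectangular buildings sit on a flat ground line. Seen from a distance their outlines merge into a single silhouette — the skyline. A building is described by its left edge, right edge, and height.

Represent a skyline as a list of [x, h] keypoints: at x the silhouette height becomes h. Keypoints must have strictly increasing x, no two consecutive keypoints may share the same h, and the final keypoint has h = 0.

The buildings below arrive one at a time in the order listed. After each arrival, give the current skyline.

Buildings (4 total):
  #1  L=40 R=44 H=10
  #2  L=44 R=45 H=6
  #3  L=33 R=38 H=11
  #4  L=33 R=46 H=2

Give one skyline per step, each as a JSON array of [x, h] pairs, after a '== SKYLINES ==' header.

== SKYLINES ==
[[40,10],[44,0]]
[[40,10],[44,6],[45,0]]
[[33,11],[38,0],[40,10],[44,6],[45,0]]
[[33,11],[38,2],[40,10],[44,6],[45,2],[46,0]]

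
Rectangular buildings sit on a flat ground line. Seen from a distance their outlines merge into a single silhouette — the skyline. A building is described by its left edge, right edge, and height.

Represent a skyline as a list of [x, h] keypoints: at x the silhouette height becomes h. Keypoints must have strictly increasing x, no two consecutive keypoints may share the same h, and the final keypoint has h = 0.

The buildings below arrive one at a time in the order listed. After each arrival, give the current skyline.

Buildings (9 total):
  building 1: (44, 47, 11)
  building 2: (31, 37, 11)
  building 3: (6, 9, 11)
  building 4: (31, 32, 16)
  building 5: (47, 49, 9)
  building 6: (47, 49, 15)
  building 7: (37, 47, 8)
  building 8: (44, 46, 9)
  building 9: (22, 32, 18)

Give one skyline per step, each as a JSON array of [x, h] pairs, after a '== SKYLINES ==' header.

== SKYLINES ==
[[44,11],[47,0]]
[[31,11],[37,0],[44,11],[47,0]]
[[6,11],[9,0],[31,11],[37,0],[44,11],[47,0]]
[[6,11],[9,0],[31,16],[32,11],[37,0],[44,11],[47,0]]
[[6,11],[9,0],[31,16],[32,11],[37,0],[44,11],[47,9],[49,0]]
[[6,11],[9,0],[31,16],[32,11],[37,0],[44,11],[47,15],[49,0]]
[[6,11],[9,0],[31,16],[32,11],[37,8],[44,11],[47,15],[49,0]]
[[6,11],[9,0],[31,16],[32,11],[37,8],[44,11],[47,15],[49,0]]
[[6,11],[9,0],[22,18],[32,11],[37,8],[44,11],[47,15],[49,0]]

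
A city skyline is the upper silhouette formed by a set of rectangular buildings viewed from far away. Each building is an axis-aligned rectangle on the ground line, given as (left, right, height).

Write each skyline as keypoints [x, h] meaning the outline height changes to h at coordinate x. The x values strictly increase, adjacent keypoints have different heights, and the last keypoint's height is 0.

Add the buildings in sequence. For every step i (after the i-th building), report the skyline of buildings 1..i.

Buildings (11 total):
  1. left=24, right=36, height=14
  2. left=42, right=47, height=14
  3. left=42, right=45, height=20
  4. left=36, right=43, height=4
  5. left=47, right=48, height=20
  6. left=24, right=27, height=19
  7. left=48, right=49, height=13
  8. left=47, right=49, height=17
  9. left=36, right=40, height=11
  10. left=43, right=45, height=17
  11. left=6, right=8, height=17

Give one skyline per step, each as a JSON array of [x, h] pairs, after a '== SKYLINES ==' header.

== SKYLINES ==
[[24,14],[36,0]]
[[24,14],[36,0],[42,14],[47,0]]
[[24,14],[36,0],[42,20],[45,14],[47,0]]
[[24,14],[36,4],[42,20],[45,14],[47,0]]
[[24,14],[36,4],[42,20],[45,14],[47,20],[48,0]]
[[24,19],[27,14],[36,4],[42,20],[45,14],[47,20],[48,0]]
[[24,19],[27,14],[36,4],[42,20],[45,14],[47,20],[48,13],[49,0]]
[[24,19],[27,14],[36,4],[42,20],[45,14],[47,20],[48,17],[49,0]]
[[24,19],[27,14],[36,11],[40,4],[42,20],[45,14],[47,20],[48,17],[49,0]]
[[24,19],[27,14],[36,11],[40,4],[42,20],[45,14],[47,20],[48,17],[49,0]]
[[6,17],[8,0],[24,19],[27,14],[36,11],[40,4],[42,20],[45,14],[47,20],[48,17],[49,0]]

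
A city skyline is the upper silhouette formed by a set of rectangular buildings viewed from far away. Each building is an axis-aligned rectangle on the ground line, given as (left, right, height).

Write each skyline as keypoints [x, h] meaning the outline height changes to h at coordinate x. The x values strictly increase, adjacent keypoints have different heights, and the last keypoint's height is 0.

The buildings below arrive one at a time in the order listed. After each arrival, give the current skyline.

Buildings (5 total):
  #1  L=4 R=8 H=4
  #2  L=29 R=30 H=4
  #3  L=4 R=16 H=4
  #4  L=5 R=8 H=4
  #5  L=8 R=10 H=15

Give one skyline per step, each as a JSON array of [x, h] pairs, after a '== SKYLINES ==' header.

== SKYLINES ==
[[4,4],[8,0]]
[[4,4],[8,0],[29,4],[30,0]]
[[4,4],[16,0],[29,4],[30,0]]
[[4,4],[16,0],[29,4],[30,0]]
[[4,4],[8,15],[10,4],[16,0],[29,4],[30,0]]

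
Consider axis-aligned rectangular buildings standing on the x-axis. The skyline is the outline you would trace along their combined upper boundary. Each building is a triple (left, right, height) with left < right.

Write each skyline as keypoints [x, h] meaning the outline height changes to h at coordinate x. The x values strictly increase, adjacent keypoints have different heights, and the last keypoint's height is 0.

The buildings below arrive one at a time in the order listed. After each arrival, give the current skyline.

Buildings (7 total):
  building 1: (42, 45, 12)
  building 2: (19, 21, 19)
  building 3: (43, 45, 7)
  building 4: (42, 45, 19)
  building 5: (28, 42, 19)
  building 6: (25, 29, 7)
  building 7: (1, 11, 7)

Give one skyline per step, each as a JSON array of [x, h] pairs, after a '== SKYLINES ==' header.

== SKYLINES ==
[[42,12],[45,0]]
[[19,19],[21,0],[42,12],[45,0]]
[[19,19],[21,0],[42,12],[45,0]]
[[19,19],[21,0],[42,19],[45,0]]
[[19,19],[21,0],[28,19],[45,0]]
[[19,19],[21,0],[25,7],[28,19],[45,0]]
[[1,7],[11,0],[19,19],[21,0],[25,7],[28,19],[45,0]]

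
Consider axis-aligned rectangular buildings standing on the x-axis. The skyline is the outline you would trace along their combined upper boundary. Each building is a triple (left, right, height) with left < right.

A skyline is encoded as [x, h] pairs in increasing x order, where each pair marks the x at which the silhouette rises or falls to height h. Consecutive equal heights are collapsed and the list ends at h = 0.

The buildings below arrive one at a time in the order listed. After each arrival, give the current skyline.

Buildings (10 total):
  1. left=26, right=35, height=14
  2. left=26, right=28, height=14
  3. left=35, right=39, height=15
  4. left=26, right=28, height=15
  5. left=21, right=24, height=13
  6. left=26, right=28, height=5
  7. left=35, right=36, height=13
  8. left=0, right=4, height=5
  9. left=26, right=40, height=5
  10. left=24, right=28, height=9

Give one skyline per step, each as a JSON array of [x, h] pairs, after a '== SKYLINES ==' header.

== SKYLINES ==
[[26,14],[35,0]]
[[26,14],[35,0]]
[[26,14],[35,15],[39,0]]
[[26,15],[28,14],[35,15],[39,0]]
[[21,13],[24,0],[26,15],[28,14],[35,15],[39,0]]
[[21,13],[24,0],[26,15],[28,14],[35,15],[39,0]]
[[21,13],[24,0],[26,15],[28,14],[35,15],[39,0]]
[[0,5],[4,0],[21,13],[24,0],[26,15],[28,14],[35,15],[39,0]]
[[0,5],[4,0],[21,13],[24,0],[26,15],[28,14],[35,15],[39,5],[40,0]]
[[0,5],[4,0],[21,13],[24,9],[26,15],[28,14],[35,15],[39,5],[40,0]]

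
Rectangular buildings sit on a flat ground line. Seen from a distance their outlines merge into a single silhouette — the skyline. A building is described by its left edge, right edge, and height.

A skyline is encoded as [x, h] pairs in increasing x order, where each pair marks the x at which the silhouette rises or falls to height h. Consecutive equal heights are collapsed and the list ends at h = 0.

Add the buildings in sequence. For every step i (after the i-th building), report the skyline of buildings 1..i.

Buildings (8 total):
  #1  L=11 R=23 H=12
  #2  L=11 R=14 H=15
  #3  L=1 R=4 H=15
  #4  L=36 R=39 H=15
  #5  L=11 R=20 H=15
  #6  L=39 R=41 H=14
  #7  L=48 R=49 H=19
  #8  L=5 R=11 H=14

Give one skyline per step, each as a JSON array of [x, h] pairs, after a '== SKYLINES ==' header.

== SKYLINES ==
[[11,12],[23,0]]
[[11,15],[14,12],[23,0]]
[[1,15],[4,0],[11,15],[14,12],[23,0]]
[[1,15],[4,0],[11,15],[14,12],[23,0],[36,15],[39,0]]
[[1,15],[4,0],[11,15],[20,12],[23,0],[36,15],[39,0]]
[[1,15],[4,0],[11,15],[20,12],[23,0],[36,15],[39,14],[41,0]]
[[1,15],[4,0],[11,15],[20,12],[23,0],[36,15],[39,14],[41,0],[48,19],[49,0]]
[[1,15],[4,0],[5,14],[11,15],[20,12],[23,0],[36,15],[39,14],[41,0],[48,19],[49,0]]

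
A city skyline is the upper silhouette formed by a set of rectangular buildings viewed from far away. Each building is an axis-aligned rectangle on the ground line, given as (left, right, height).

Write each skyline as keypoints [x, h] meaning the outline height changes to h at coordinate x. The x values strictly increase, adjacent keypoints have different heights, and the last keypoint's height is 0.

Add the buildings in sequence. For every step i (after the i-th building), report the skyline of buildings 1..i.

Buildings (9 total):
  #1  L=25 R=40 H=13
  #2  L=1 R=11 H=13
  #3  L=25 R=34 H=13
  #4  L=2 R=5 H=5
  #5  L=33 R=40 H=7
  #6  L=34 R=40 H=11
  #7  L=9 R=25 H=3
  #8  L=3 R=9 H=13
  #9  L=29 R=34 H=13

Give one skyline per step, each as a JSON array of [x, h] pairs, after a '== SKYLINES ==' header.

== SKYLINES ==
[[25,13],[40,0]]
[[1,13],[11,0],[25,13],[40,0]]
[[1,13],[11,0],[25,13],[40,0]]
[[1,13],[11,0],[25,13],[40,0]]
[[1,13],[11,0],[25,13],[40,0]]
[[1,13],[11,0],[25,13],[40,0]]
[[1,13],[11,3],[25,13],[40,0]]
[[1,13],[11,3],[25,13],[40,0]]
[[1,13],[11,3],[25,13],[40,0]]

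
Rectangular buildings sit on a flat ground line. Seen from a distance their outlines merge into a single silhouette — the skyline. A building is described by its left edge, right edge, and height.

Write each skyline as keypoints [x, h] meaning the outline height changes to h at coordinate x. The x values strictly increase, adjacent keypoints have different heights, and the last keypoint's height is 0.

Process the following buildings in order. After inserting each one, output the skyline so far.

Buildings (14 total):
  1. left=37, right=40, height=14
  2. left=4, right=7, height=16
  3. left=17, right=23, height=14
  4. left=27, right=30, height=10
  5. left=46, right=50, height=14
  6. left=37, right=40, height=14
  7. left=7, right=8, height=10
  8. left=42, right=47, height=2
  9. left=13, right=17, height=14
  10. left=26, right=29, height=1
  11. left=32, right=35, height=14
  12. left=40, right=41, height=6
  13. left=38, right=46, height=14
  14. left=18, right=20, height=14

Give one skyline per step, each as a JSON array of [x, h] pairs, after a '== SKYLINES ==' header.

== SKYLINES ==
[[37,14],[40,0]]
[[4,16],[7,0],[37,14],[40,0]]
[[4,16],[7,0],[17,14],[23,0],[37,14],[40,0]]
[[4,16],[7,0],[17,14],[23,0],[27,10],[30,0],[37,14],[40,0]]
[[4,16],[7,0],[17,14],[23,0],[27,10],[30,0],[37,14],[40,0],[46,14],[50,0]]
[[4,16],[7,0],[17,14],[23,0],[27,10],[30,0],[37,14],[40,0],[46,14],[50,0]]
[[4,16],[7,10],[8,0],[17,14],[23,0],[27,10],[30,0],[37,14],[40,0],[46,14],[50,0]]
[[4,16],[7,10],[8,0],[17,14],[23,0],[27,10],[30,0],[37,14],[40,0],[42,2],[46,14],[50,0]]
[[4,16],[7,10],[8,0],[13,14],[23,0],[27,10],[30,0],[37,14],[40,0],[42,2],[46,14],[50,0]]
[[4,16],[7,10],[8,0],[13,14],[23,0],[26,1],[27,10],[30,0],[37,14],[40,0],[42,2],[46,14],[50,0]]
[[4,16],[7,10],[8,0],[13,14],[23,0],[26,1],[27,10],[30,0],[32,14],[35,0],[37,14],[40,0],[42,2],[46,14],[50,0]]
[[4,16],[7,10],[8,0],[13,14],[23,0],[26,1],[27,10],[30,0],[32,14],[35,0],[37,14],[40,6],[41,0],[42,2],[46,14],[50,0]]
[[4,16],[7,10],[8,0],[13,14],[23,0],[26,1],[27,10],[30,0],[32,14],[35,0],[37,14],[50,0]]
[[4,16],[7,10],[8,0],[13,14],[23,0],[26,1],[27,10],[30,0],[32,14],[35,0],[37,14],[50,0]]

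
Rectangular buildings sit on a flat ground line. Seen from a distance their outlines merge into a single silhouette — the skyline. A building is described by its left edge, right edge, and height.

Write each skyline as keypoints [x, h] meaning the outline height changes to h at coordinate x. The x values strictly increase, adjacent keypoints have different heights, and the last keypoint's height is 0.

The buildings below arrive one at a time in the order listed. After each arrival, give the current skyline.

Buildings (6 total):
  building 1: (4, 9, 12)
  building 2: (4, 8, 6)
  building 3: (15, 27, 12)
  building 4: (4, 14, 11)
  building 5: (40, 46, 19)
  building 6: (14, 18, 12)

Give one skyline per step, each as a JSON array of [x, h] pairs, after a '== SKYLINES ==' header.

== SKYLINES ==
[[4,12],[9,0]]
[[4,12],[9,0]]
[[4,12],[9,0],[15,12],[27,0]]
[[4,12],[9,11],[14,0],[15,12],[27,0]]
[[4,12],[9,11],[14,0],[15,12],[27,0],[40,19],[46,0]]
[[4,12],[9,11],[14,12],[27,0],[40,19],[46,0]]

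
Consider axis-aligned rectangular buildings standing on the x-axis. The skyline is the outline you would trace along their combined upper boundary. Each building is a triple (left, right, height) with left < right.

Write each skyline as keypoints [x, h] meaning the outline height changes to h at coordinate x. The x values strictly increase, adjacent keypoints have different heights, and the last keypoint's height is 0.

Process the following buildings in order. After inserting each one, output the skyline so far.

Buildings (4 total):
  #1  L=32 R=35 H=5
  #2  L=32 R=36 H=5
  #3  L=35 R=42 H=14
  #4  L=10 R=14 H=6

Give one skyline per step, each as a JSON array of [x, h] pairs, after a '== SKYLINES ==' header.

== SKYLINES ==
[[32,5],[35,0]]
[[32,5],[36,0]]
[[32,5],[35,14],[42,0]]
[[10,6],[14,0],[32,5],[35,14],[42,0]]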